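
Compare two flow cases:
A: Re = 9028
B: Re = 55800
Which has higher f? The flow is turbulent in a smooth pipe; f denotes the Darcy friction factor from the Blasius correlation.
f(A) = 0.03242, f(B) = 0.02056. Answer: A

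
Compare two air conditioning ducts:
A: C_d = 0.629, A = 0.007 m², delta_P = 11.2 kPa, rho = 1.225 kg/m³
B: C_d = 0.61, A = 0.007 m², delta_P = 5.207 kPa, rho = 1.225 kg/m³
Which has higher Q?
Q(A) = 595.4 L/s, Q(B) = 393.7 L/s. Answer: A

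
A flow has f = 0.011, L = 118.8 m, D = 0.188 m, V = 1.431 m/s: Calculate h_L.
Formula: h_L = f \frac{L}{D} \frac{V^2}{2g}
h_L = 0.011·(118.8/0.188)·1.431²/(2·9.81) = 0.7255 m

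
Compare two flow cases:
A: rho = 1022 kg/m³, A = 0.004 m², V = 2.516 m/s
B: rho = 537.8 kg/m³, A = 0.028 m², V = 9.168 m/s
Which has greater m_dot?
m_dot(A) = 10.29 kg/s, m_dot(B) = 138.1 kg/s. Answer: B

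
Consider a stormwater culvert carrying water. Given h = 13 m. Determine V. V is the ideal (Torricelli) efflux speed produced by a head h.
Formula: V = \sqrt{2 g h}
V = √(2·9.81·13) = 15.97 m/s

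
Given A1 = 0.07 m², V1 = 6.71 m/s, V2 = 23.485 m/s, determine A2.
Formula: V_2 = \frac{A_1 V_1}{A_2}
Substituting knowns: 23.485 = 0.07·6.71/A2
Solving for A2: A2 = 0.07·6.71/23.485 = 0.02 m²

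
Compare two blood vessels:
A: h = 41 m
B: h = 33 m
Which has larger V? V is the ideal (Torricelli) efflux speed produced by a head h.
V(A) = 28.36 m/s, V(B) = 25.45 m/s. Answer: A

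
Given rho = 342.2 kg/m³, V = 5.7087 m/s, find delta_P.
Formula: V = \sqrt{\frac{2 \Delta P}{\rho}}
Substituting knowns: 5.7087 = √(2·(delta_P·1000)/342.2)
Solving for delta_P: delta_P = 5.7087²·342.2/2/1000 = 5.576 kPa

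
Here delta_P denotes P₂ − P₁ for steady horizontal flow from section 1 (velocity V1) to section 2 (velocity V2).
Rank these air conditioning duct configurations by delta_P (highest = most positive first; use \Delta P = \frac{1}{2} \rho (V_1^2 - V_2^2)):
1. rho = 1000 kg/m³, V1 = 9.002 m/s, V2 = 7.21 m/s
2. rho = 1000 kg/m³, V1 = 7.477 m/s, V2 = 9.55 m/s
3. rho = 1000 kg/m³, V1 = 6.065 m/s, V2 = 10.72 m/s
Case 1: delta_P = 14.53 kPa
Case 2: delta_P = -17.65 kPa
Case 3: delta_P = -39.07 kPa
Ranking (highest first): 1, 2, 3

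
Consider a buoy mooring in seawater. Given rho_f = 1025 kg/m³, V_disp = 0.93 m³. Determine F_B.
Formula: F_B = \rho_f g V_{disp}
F_B = 1025·9.81·0.93 = 9351 N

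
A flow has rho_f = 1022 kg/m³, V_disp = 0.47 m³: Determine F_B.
Formula: F_B = \rho_f g V_{disp}
F_B = 1022·9.81·0.47 = 4712 N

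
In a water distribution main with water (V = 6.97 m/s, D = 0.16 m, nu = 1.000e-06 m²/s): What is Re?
Formula: Re = \frac{V D}{\nu}
Re = 6.97·0.16/1.000e-06 = 1.115e+06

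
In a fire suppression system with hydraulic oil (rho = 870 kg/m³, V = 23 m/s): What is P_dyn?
Formula: P_{dyn} = \frac{1}{2} \rho V^2
P_dyn = 0.5·870·23²/1000 = 230.1 kPa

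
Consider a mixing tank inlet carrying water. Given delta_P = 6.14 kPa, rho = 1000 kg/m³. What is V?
Formula: V = \sqrt{\frac{2 \Delta P}{\rho}}
V = √(2·(6.14·1000)/1000) = 3.504 m/s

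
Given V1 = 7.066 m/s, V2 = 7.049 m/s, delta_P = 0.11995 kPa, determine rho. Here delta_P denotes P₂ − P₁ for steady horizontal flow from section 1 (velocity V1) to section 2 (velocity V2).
Formula: \Delta P = \frac{1}{2} \rho (V_1^2 - V_2^2)
Substituting knowns: 0.11995 = 0.5·rho·(7.066² − 7.049²)/1000
Solving for rho: rho = 2·(0.11995·1000)/(7.066² − 7.049²) = 999.8 kg/m³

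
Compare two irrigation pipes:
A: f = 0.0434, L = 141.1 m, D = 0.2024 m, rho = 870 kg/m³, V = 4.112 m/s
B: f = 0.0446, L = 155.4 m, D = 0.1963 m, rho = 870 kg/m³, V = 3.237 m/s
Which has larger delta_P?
delta_P(A) = 222.5 kPa, delta_P(B) = 160.9 kPa. Answer: A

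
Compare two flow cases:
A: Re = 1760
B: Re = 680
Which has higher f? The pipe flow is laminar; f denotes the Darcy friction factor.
f(A) = 0.03636, f(B) = 0.09412. Answer: B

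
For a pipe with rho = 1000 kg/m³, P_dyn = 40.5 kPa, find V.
Formula: P_{dyn} = \frac{1}{2} \rho V^2
Substituting knowns: 40.5 = 0.5·1000·V²/1000
Solving for V: V = √(2·(40.5·1000)/1000) = 9 m/s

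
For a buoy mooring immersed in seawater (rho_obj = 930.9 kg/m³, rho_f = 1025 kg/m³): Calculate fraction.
Formula: f_{sub} = \frac{\rho_{obj}}{\rho_f}
fraction = 930.9/1025 = 0.9082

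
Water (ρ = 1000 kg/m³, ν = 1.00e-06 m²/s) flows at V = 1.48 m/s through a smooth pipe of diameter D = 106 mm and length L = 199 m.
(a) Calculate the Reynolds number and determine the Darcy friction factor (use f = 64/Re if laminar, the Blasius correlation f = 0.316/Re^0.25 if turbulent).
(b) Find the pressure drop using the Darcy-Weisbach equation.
(a) Re = V·D/ν = 1.48·0.106/1.00e-06 = 156880 → turbulent (Re > 4000); f = 0.316/Re^0.25 = 0.316/156880^0.25 = 0.015878 (Blasius is strictly valid for Re ≲ 1e5; used here as the smooth-pipe estimate the problem specifies)
(b) Darcy-Weisbach: ΔP = f·(L/D)·½ρV²/1000 = 0.015878·(199/0.106)·½·1000·1.48²/1000 = 32.65 kPa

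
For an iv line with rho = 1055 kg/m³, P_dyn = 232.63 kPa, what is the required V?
Formula: P_{dyn} = \frac{1}{2} \rho V^2
Substituting knowns: 232.63 = 0.5·1055·V²/1000
Solving for V: V = √(2·(232.63·1000)/1055) = 21 m/s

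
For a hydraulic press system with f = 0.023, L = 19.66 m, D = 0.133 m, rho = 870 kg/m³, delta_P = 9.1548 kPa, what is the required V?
Formula: \Delta P = f \frac{L}{D} \frac{\rho V^2}{2}
Substituting knowns: 9.1548 = 0.023·(19.66/0.133)·0.5·870·V²/1000
Solving for V: V = √((9.1548·1000)/(0.023·(19.66/0.133)·0.5·870)) = 2.488 m/s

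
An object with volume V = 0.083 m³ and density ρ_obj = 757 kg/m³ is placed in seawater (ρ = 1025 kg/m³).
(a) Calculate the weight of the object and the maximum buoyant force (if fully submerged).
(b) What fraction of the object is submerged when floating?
(a) W=rho_obj*g*V=757*9.81*0.083=616.4 N; F_B(max)=rho*g*V=1025*9.81*0.083=834.6 N
(b) Floating fraction=rho_obj/rho=757/1025=0.739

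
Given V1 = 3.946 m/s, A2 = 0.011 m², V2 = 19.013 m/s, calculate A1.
Formula: V_2 = \frac{A_1 V_1}{A_2}
Substituting knowns: 19.013 = A1·3.946/0.011
Solving for A1: A1 = 19.013·0.011/3.946 = 0.053 m²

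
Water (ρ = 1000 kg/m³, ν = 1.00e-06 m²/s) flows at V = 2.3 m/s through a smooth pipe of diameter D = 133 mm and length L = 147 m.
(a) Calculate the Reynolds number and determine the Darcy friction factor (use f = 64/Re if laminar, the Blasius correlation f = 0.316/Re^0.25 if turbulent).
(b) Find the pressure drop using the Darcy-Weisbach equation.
(a) Re = V·D/ν = 2.3·0.133/1.00e-06 = 305900 → turbulent (Re > 4000); f = 0.316/Re^0.25 = 0.316/305900^0.25 = 0.013437 (Blasius is strictly valid for Re ≲ 1e5; used here as the smooth-pipe estimate the problem specifies)
(b) Darcy-Weisbach: ΔP = f·(L/D)·½ρV²/1000 = 0.013437·(147/0.133)·½·1000·2.3²/1000 = 39.28 kPa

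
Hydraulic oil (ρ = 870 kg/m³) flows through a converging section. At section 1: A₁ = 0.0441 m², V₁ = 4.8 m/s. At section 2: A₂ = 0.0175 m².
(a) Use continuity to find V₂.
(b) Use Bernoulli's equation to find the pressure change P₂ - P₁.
(a) Continuity: A₁V₁=A₂V₂ -> V₂=A₁V₁/A₂=0.0441*4.8/0.0175=12.10 m/s
(b) Bernoulli: P₂-P₁=0.5*rho*(V₁^2-V₂^2)/1000=0.5*870*(4.8^2-12.10^2)/1000=-53.67 kPa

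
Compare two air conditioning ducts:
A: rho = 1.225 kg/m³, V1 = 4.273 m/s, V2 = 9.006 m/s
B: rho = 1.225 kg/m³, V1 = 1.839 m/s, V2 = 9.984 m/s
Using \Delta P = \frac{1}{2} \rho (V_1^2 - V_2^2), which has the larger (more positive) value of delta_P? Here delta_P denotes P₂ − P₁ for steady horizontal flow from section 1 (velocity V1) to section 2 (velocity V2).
delta_P(A) = -0.0385 kPa, delta_P(B) = -0.05898 kPa. Answer: A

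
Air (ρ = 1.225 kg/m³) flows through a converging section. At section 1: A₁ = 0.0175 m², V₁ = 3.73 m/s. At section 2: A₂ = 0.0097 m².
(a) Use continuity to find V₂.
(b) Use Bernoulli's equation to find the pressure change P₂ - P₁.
(a) Continuity: A₁V₁=A₂V₂ -> V₂=A₁V₁/A₂=0.0175*3.73/0.0097=6.73 m/s
(b) Bernoulli: P₂-P₁=0.5*rho*(V₁^2-V₂^2)/1000=0.5*1.225*(3.73^2-6.73^2)/1000=-0.01922 kPa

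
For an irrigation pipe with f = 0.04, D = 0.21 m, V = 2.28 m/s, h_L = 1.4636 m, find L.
Formula: h_L = f \frac{L}{D} \frac{V^2}{2g}
Substituting knowns: 1.4636 = 0.04·(L/0.21)·2.28²/(2·9.81)
Solving for L: L = 1.4636·2·9.81·0.21/(0.04·2.28²) = 29 m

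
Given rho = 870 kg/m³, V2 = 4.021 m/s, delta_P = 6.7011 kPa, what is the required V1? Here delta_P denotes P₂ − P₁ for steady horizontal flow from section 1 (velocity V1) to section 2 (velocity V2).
Formula: \Delta P = \frac{1}{2} \rho (V_1^2 - V_2^2)
Substituting knowns: 6.7011 = 0.5·870·(V1² − 4.021²)/1000
Solving for V1: V1 = √(4.021² + 2·(6.7011·1000)/870) = 5.619 m/s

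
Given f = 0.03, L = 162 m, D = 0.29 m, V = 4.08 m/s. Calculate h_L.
Formula: h_L = f \frac{L}{D} \frac{V^2}{2g}
h_L = 0.03·(162/0.29)·4.08²/(2·9.81) = 14.22 m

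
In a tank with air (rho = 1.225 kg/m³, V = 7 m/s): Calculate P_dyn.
Formula: P_{dyn} = \frac{1}{2} \rho V^2
P_dyn = 0.5·1.225·7²/1000 = 0.03001 kPa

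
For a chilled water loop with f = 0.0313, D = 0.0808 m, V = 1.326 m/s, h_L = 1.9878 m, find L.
Formula: h_L = f \frac{L}{D} \frac{V^2}{2g}
Substituting knowns: 1.9878 = 0.0313·(L/0.0808)·1.326²/(2·9.81)
Solving for L: L = 1.9878·2·9.81·0.0808/(0.0313·1.326²) = 57.26 m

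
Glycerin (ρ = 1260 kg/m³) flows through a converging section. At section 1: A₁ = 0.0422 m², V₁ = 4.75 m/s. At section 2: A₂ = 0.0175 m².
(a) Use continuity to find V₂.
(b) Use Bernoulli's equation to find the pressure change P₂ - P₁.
(a) Continuity: A₁V₁=A₂V₂ -> V₂=A₁V₁/A₂=0.0422*4.75/0.0175=11.45 m/s
(b) Bernoulli: P₂-P₁=0.5*rho*(V₁^2-V₂^2)/1000=0.5*1260*(4.75^2-11.45^2)/1000=-68.38 kPa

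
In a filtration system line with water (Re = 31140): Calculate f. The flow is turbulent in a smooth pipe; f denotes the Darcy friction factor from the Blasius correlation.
Formula: f = \frac{0.316}{Re^{0.25}}
f = 0.316/31140^0.25 = 0.02379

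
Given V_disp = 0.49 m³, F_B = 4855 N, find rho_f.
Formula: F_B = \rho_f g V_{disp}
Substituting knowns: 4855 = rho_f·9.81·0.49
Solving for rho_f: rho_f = 4855/(9.81·0.49) = 1010 kg/m³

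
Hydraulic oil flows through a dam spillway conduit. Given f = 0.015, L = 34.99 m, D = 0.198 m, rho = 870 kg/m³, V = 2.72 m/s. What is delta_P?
Formula: \Delta P = f \frac{L}{D} \frac{\rho V^2}{2}
delta_P = 0.015·(34.99/0.198)·0.5·870·2.72²/1000 = 8.531 kPa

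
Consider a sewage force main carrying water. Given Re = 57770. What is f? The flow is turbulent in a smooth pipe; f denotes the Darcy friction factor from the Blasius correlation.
Formula: f = \frac{0.316}{Re^{0.25}}
f = 0.316/57770^0.25 = 0.02038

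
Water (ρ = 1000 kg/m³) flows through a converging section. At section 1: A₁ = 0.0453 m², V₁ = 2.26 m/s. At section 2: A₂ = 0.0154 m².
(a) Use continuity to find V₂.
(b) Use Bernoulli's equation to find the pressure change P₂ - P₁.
(a) Continuity: A₁V₁=A₂V₂ -> V₂=A₁V₁/A₂=0.0453*2.26/0.0154=6.65 m/s
(b) Bernoulli: P₂-P₁=0.5*rho*(V₁^2-V₂^2)/1000=0.5*1000*(2.26^2-6.65^2)/1000=-19.56 kPa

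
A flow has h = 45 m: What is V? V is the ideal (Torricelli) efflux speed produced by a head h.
Formula: V = \sqrt{2 g h}
V = √(2·9.81·45) = 29.71 m/s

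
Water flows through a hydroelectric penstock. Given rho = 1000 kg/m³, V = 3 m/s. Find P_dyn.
Formula: P_{dyn} = \frac{1}{2} \rho V^2
P_dyn = 0.5·1000·3²/1000 = 4.5 kPa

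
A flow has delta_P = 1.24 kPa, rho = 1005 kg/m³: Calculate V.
Formula: V = \sqrt{\frac{2 \Delta P}{\rho}}
V = √(2·(1.24·1000)/1005) = 1.571 m/s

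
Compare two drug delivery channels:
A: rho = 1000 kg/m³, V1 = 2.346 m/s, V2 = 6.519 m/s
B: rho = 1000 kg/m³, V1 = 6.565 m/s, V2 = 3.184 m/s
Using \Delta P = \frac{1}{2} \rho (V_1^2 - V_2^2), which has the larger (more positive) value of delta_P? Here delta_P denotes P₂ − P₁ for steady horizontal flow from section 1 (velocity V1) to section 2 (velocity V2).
delta_P(A) = -18.5 kPa, delta_P(B) = 16.48 kPa. Answer: B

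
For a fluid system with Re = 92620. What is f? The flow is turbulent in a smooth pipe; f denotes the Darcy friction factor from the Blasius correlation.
Formula: f = \frac{0.316}{Re^{0.25}}
f = 0.316/92620^0.25 = 0.01811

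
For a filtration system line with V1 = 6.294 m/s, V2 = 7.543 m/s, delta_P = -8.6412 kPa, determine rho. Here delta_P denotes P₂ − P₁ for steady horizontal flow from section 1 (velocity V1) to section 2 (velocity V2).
Formula: \Delta P = \frac{1}{2} \rho (V_1^2 - V_2^2)
Substituting knowns: -8.6412 = 0.5·rho·(6.294² − 7.543²)/1000
Solving for rho: rho = 2·(-8.6412·1000)/(6.294² − 7.543²) = 1000 kg/m³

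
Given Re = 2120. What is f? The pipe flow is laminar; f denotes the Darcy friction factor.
Formula: f = \frac{64}{Re}
f = 64/2120 = 0.03019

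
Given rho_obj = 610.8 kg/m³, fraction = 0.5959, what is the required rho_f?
Formula: f_{sub} = \frac{\rho_{obj}}{\rho_f}
Substituting knowns: 0.5959 = 610.8/rho_f
Solving for rho_f: rho_f = 610.8/0.5959 = 1025 kg/m³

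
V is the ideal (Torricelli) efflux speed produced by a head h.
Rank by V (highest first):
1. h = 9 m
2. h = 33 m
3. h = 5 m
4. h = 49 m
Case 1: V = 13.29 m/s
Case 2: V = 25.45 m/s
Case 3: V = 9.905 m/s
Case 4: V = 31.01 m/s
Ranking (highest first): 4, 2, 1, 3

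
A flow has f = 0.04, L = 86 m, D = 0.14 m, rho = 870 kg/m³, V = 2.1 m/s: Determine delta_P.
Formula: \Delta P = f \frac{L}{D} \frac{\rho V^2}{2}
delta_P = 0.04·(86/0.14)·0.5·870·2.1²/1000 = 47.14 kPa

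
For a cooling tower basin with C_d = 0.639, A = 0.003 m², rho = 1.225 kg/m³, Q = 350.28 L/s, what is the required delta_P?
Formula: Q = C_d A \sqrt{\frac{2 \Delta P}{\rho}}
Substituting knowns: 350.28 = 0.639·0.003·√(2·(delta_P·1000)/1.225)·1000
Solving for delta_P: delta_P = ((350.28/1000)/(0.639·0.003))²·1.225/2/1000 = 20.45 kPa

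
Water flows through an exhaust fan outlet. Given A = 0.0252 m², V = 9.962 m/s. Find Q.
Formula: Q = A V
Q = 0.0252·9.962·1000 = 251 L/s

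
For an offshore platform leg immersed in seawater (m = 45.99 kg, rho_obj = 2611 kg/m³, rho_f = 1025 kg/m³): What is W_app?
Formula: W_{app} = mg\left(1 - \frac{\rho_f}{\rho_{obj}}\right)
W_app = 45.99·9.81·(1 − 1025/2611) = 274 N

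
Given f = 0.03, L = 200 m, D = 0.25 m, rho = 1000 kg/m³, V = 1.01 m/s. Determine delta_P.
Formula: \Delta P = f \frac{L}{D} \frac{\rho V^2}{2}
delta_P = 0.03·(200/0.25)·0.5·1000·1.01²/1000 = 12.24 kPa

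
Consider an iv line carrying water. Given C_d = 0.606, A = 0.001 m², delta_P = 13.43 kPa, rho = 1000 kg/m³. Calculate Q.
Formula: Q = C_d A \sqrt{\frac{2 \Delta P}{\rho}}
Q = 0.606·0.001·√(2·(13.43·1000)/1000)·1000 = 3.141 L/s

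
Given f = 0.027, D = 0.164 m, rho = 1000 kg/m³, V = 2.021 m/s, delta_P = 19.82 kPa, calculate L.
Formula: \Delta P = f \frac{L}{D} \frac{\rho V^2}{2}
Substituting knowns: 19.82 = 0.027·(L/0.164)·0.5·1000·2.021²/1000
Solving for L: L = (19.82·1000)·0.164/(0.027·0.5·1000·2.021²) = 58.95 m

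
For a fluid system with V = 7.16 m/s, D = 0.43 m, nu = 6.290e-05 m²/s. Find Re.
Formula: Re = \frac{V D}{\nu}
Re = 7.16·0.43/6.290e-05 = 48948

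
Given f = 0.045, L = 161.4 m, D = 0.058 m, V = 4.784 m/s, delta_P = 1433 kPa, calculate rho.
Formula: \Delta P = f \frac{L}{D} \frac{\rho V^2}{2}
Substituting knowns: 1433 = 0.045·(161.4/0.058)·0.5·rho·4.784²/1000
Solving for rho: rho = (1433·1000)/(0.045·(161.4/0.058)·0.5·4.784²) = 1000 kg/m³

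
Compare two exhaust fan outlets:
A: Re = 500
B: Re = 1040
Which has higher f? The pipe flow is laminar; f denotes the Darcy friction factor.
f(A) = 0.128, f(B) = 0.06154. Answer: A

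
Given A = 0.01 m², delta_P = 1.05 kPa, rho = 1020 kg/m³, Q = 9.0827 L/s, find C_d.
Formula: Q = C_d A \sqrt{\frac{2 \Delta P}{\rho}}
Substituting knowns: 9.0827 = C_d·0.01·√(2·(1.05·1000)/1020)·1000
Solving for C_d: C_d = (9.0827/1000)/(0.01·√(2·(1.05·1000)/1020)) = 0.633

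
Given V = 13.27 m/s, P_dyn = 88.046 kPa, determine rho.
Formula: P_{dyn} = \frac{1}{2} \rho V^2
Substituting knowns: 88.046 = 0.5·rho·13.27²/1000
Solving for rho: rho = 2·(88.046·1000)/13.27² = 1000 kg/m³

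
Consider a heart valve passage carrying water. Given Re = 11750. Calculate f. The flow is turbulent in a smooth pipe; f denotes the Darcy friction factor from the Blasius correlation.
Formula: f = \frac{0.316}{Re^{0.25}}
f = 0.316/11750^0.25 = 0.03035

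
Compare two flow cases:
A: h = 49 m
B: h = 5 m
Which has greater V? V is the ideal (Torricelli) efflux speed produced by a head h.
V(A) = 31.01 m/s, V(B) = 9.905 m/s. Answer: A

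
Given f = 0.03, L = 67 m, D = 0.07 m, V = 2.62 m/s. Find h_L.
Formula: h_L = f \frac{L}{D} \frac{V^2}{2g}
h_L = 0.03·(67/0.07)·2.62²/(2·9.81) = 10.05 m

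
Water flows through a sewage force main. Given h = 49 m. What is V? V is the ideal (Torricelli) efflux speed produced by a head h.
Formula: V = \sqrt{2 g h}
V = √(2·9.81·49) = 31.01 m/s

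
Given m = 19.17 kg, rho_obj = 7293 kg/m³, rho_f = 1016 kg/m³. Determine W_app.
Formula: W_{app} = mg\left(1 - \frac{\rho_f}{\rho_{obj}}\right)
W_app = 19.17·9.81·(1 − 1016/7293) = 161.9 N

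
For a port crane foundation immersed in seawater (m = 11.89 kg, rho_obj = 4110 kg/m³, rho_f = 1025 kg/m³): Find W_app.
Formula: W_{app} = mg\left(1 - \frac{\rho_f}{\rho_{obj}}\right)
W_app = 11.89·9.81·(1 − 1025/4110) = 87.55 N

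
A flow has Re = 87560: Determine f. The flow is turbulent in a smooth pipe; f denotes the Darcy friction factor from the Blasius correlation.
Formula: f = \frac{0.316}{Re^{0.25}}
f = 0.316/87560^0.25 = 0.01837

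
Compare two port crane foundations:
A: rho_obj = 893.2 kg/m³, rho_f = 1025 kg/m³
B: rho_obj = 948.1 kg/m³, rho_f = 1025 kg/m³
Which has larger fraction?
fraction(A) = 0.8714, fraction(B) = 0.925. Answer: B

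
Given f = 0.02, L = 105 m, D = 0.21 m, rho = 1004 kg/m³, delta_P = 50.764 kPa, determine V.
Formula: \Delta P = f \frac{L}{D} \frac{\rho V^2}{2}
Substituting knowns: 50.764 = 0.02·(105/0.21)·0.5·1004·V²/1000
Solving for V: V = √((50.764·1000)/(0.02·(105/0.21)·0.5·1004)) = 3.18 m/s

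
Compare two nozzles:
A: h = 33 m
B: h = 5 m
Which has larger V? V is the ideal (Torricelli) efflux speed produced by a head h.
V(A) = 25.45 m/s, V(B) = 9.905 m/s. Answer: A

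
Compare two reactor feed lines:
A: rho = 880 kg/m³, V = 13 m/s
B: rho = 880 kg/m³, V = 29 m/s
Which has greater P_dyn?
P_dyn(A) = 74.36 kPa, P_dyn(B) = 370 kPa. Answer: B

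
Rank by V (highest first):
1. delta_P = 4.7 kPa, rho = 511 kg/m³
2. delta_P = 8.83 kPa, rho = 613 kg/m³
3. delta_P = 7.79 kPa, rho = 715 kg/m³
Case 1: V = 4.289 m/s
Case 2: V = 5.367 m/s
Case 3: V = 4.668 m/s
Ranking (highest first): 2, 3, 1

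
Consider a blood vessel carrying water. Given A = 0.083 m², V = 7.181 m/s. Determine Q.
Formula: Q = A V
Q = 0.083·7.181·1000 = 596 L/s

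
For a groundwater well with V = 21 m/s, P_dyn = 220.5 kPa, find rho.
Formula: P_{dyn} = \frac{1}{2} \rho V^2
Substituting knowns: 220.5 = 0.5·rho·21²/1000
Solving for rho: rho = 2·(220.5·1000)/21² = 1000 kg/m³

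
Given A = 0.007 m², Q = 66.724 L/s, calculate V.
Formula: Q = A V
Substituting knowns: 66.724 = 0.007·V·1000
Solving for V: V = (66.724/1000)/0.007 = 9.532 m/s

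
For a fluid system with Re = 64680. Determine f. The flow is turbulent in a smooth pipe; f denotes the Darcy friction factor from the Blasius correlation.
Formula: f = \frac{0.316}{Re^{0.25}}
f = 0.316/64680^0.25 = 0.01982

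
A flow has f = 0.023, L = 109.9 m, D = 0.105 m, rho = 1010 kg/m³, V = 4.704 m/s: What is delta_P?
Formula: \Delta P = f \frac{L}{D} \frac{\rho V^2}{2}
delta_P = 0.023·(109.9/0.105)·0.5·1010·4.704²/1000 = 269 kPa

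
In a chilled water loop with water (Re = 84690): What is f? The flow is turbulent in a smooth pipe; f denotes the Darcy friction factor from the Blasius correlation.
Formula: f = \frac{0.316}{Re^{0.25}}
f = 0.316/84690^0.25 = 0.01852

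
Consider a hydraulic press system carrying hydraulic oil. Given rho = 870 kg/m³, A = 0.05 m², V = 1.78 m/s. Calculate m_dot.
Formula: \dot{m} = \rho A V
m_dot = 870·0.05·1.78 = 77.43 kg/s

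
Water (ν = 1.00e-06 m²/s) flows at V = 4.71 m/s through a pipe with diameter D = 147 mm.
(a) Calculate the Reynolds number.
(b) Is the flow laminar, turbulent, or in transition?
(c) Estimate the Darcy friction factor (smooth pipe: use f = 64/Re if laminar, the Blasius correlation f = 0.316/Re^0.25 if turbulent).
(a) Re = V·D/ν = 4.71·0.147/1.00e-06 = 692370
(b) Flow regime: turbulent (Re > 4000)
(c) Friction factor: f = 0.316/Re^0.25 = 0.316/692370^0.25 = 0.01095 (Blasius is strictly valid for Re ≲ 1e5; used here as the smooth-pipe estimate the problem specifies)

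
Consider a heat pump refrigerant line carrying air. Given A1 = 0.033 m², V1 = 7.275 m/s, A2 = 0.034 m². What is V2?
Formula: V_2 = \frac{A_1 V_1}{A_2}
V2 = 0.033·7.275/0.034 = 7.061 m/s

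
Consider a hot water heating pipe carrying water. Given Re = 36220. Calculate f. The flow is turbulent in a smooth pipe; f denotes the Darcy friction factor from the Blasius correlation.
Formula: f = \frac{0.316}{Re^{0.25}}
f = 0.316/36220^0.25 = 0.02291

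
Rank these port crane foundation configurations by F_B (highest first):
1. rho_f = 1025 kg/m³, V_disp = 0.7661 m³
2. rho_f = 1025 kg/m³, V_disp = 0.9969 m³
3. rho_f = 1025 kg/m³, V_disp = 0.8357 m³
Case 1: F_B = 7703 N
Case 2: F_B = 10024 N
Case 3: F_B = 8403 N
Ranking (highest first): 2, 3, 1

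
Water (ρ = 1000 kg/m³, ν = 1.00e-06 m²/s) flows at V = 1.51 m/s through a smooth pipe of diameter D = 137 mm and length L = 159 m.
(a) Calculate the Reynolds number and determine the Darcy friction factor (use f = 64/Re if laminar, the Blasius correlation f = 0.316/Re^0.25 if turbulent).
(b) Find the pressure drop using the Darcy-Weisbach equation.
(a) Re = V·D/ν = 1.51·0.137/1.00e-06 = 206870 → turbulent (Re > 4000); f = 0.316/Re^0.25 = 0.316/206870^0.25 = 0.014817 (Blasius is strictly valid for Re ≲ 1e5; used here as the smooth-pipe estimate the problem specifies)
(b) Darcy-Weisbach: ΔP = f·(L/D)·½ρV²/1000 = 0.014817·(159/0.137)·½·1000·1.51²/1000 = 19.6 kPa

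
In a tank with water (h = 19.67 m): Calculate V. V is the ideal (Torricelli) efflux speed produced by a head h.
Formula: V = \sqrt{2 g h}
V = √(2·9.81·19.67) = 19.64 m/s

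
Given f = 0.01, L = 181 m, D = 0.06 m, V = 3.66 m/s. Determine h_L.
Formula: h_L = f \frac{L}{D} \frac{V^2}{2g}
h_L = 0.01·(181/0.06)·3.66²/(2·9.81) = 20.6 m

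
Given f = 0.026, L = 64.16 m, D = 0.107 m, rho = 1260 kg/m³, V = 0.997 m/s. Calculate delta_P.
Formula: \Delta P = f \frac{L}{D} \frac{\rho V^2}{2}
delta_P = 0.026·(64.16/0.107)·0.5·1260·0.997²/1000 = 9.763 kPa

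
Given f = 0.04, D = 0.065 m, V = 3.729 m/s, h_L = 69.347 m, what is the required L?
Formula: h_L = f \frac{L}{D} \frac{V^2}{2g}
Substituting knowns: 69.347 = 0.04·(L/0.065)·3.729²/(2·9.81)
Solving for L: L = 69.347·2·9.81·0.065/(0.04·3.729²) = 159 m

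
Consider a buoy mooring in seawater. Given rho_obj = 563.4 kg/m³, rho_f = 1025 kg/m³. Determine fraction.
Formula: f_{sub} = \frac{\rho_{obj}}{\rho_f}
fraction = 563.4/1025 = 0.5497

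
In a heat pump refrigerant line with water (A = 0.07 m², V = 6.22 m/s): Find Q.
Formula: Q = A V
Q = 0.07·6.22·1000 = 435.4 L/s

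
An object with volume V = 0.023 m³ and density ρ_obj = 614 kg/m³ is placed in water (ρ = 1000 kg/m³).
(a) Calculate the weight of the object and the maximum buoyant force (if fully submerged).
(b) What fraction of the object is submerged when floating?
(a) W=rho_obj*g*V=614*9.81*0.023=138.5 N; F_B(max)=rho*g*V=1000*9.81*0.023=225.6 N
(b) Floating fraction=rho_obj/rho=614/1000=0.614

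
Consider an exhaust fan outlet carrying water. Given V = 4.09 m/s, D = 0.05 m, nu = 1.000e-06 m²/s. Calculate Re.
Formula: Re = \frac{V D}{\nu}
Re = 4.09·0.05/1.000e-06 = 204500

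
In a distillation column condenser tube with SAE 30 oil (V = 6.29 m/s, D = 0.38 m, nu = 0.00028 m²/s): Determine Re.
Formula: Re = \frac{V D}{\nu}
Re = 6.29·0.38/0.00028 = 8536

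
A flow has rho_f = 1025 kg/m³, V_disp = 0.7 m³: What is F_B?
Formula: F_B = \rho_f g V_{disp}
F_B = 1025·9.81·0.7 = 7039 N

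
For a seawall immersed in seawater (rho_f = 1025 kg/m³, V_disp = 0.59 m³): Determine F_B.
Formula: F_B = \rho_f g V_{disp}
F_B = 1025·9.81·0.59 = 5933 N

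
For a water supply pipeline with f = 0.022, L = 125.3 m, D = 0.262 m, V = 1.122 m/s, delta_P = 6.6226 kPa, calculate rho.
Formula: \Delta P = f \frac{L}{D} \frac{\rho V^2}{2}
Substituting knowns: 6.6226 = 0.022·(125.3/0.262)·0.5·rho·1.122²/1000
Solving for rho: rho = (6.6226·1000)/(0.022·(125.3/0.262)·0.5·1.122²) = 1000 kg/m³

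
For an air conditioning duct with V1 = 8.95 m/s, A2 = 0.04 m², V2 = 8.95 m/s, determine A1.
Formula: V_2 = \frac{A_1 V_1}{A_2}
Substituting knowns: 8.95 = A1·8.95/0.04
Solving for A1: A1 = 8.95·0.04/8.95 = 0.04 m²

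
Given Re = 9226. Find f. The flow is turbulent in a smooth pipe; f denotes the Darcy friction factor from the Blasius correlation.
Formula: f = \frac{0.316}{Re^{0.25}}
f = 0.316/9226^0.25 = 0.03224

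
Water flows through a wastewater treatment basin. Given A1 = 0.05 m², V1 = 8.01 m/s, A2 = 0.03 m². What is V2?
Formula: V_2 = \frac{A_1 V_1}{A_2}
V2 = 0.05·8.01/0.03 = 13.35 m/s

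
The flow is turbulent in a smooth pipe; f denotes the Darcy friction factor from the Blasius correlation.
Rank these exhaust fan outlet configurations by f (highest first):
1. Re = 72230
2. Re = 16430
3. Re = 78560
Case 1: f = 0.01928
Case 2: f = 0.02791
Case 3: f = 0.01887
Ranking (highest first): 2, 1, 3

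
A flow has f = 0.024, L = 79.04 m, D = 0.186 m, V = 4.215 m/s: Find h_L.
Formula: h_L = f \frac{L}{D} \frac{V^2}{2g}
h_L = 0.024·(79.04/0.186)·4.215²/(2·9.81) = 9.235 m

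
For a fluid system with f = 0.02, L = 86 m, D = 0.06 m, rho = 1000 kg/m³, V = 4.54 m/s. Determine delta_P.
Formula: \Delta P = f \frac{L}{D} \frac{\rho V^2}{2}
delta_P = 0.02·(86/0.06)·0.5·1000·4.54²/1000 = 295.4 kPa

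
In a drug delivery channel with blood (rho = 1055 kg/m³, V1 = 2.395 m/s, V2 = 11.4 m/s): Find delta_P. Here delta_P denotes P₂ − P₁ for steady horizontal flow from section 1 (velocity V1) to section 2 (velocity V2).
Formula: \Delta P = \frac{1}{2} \rho (V_1^2 - V_2^2)
delta_P = 0.5·1055·(2.395² − 11.4²)/1000 = -65.53 kPa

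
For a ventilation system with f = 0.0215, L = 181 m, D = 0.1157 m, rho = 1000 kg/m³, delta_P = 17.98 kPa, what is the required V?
Formula: \Delta P = f \frac{L}{D} \frac{\rho V^2}{2}
Substituting knowns: 17.98 = 0.0215·(181/0.1157)·0.5·1000·V²/1000
Solving for V: V = √((17.98·1000)/(0.0215·(181/0.1157)·0.5·1000)) = 1.034 m/s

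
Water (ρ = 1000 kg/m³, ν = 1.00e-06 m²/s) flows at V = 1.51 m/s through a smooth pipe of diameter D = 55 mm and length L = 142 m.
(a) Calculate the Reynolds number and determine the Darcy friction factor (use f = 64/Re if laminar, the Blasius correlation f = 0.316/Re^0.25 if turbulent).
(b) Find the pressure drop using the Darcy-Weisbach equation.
(a) Re = V·D/ν = 1.51·0.055/1.00e-06 = 83050 → turbulent (Re > 4000); f = 0.316/Re^0.25 = 0.316/83050^0.25 = 0.018615
(b) Darcy-Weisbach: ΔP = f·(L/D)·½ρV²/1000 = 0.018615·(142/0.055)·½·1000·1.51²/1000 = 54.79 kPa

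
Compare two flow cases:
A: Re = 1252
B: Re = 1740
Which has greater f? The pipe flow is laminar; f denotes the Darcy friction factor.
f(A) = 0.05112, f(B) = 0.03678. Answer: A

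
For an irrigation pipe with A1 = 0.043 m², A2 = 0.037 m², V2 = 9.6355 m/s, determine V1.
Formula: V_2 = \frac{A_1 V_1}{A_2}
Substituting knowns: 9.6355 = 0.043·V1/0.037
Solving for V1: V1 = 9.6355·0.037/0.043 = 8.291 m/s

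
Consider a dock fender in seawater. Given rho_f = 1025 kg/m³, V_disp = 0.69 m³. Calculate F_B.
Formula: F_B = \rho_f g V_{disp}
F_B = 1025·9.81·0.69 = 6938 N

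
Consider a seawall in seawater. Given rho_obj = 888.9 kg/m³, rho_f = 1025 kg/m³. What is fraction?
Formula: f_{sub} = \frac{\rho_{obj}}{\rho_f}
fraction = 888.9/1025 = 0.8672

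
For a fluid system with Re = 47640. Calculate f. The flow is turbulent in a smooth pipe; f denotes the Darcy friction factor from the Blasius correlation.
Formula: f = \frac{0.316}{Re^{0.25}}
f = 0.316/47640^0.25 = 0.02139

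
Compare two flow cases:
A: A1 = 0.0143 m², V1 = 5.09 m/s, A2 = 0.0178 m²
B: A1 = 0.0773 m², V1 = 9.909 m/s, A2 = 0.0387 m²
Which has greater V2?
V2(A) = 4.089 m/s, V2(B) = 19.79 m/s. Answer: B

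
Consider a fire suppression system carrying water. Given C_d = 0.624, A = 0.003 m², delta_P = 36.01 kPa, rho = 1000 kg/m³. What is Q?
Formula: Q = C_d A \sqrt{\frac{2 \Delta P}{\rho}}
Q = 0.624·0.003·√(2·(36.01·1000)/1000)·1000 = 15.89 L/s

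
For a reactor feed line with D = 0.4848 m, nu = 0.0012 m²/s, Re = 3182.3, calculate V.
Formula: Re = \frac{V D}{\nu}
Substituting knowns: 3182.3 = V·0.4848/0.0012
Solving for V: V = 3182.3·0.0012/0.4848 = 7.877 m/s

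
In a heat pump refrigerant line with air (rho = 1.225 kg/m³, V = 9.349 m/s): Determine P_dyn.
Formula: P_{dyn} = \frac{1}{2} \rho V^2
P_dyn = 0.5·1.225·9.349²/1000 = 0.05353 kPa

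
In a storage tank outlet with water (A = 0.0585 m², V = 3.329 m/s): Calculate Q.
Formula: Q = A V
Q = 0.0585·3.329·1000 = 194.7 L/s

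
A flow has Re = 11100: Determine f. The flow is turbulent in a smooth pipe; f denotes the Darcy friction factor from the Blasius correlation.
Formula: f = \frac{0.316}{Re^{0.25}}
f = 0.316/11100^0.25 = 0.03079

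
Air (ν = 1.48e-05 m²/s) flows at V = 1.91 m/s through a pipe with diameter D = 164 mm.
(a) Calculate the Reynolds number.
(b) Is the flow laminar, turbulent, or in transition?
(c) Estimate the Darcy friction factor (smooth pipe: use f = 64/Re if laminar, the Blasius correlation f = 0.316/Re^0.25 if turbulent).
(a) Re = V·D/ν = 1.91·0.164/1.48e-05 = 21165
(b) Flow regime: turbulent (Re > 4000)
(c) Friction factor: f = 0.316/Re^0.25 = 0.316/21165^0.25 = 0.0262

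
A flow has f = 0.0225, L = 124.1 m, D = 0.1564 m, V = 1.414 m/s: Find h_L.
Formula: h_L = f \frac{L}{D} \frac{V^2}{2g}
h_L = 0.0225·(124.1/0.1564)·1.414²/(2·9.81) = 1.819 m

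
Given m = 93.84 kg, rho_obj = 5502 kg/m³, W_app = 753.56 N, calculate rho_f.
Formula: W_{app} = mg\left(1 - \frac{\rho_f}{\rho_{obj}}\right)
Substituting knowns: 753.56 = 93.84·9.81·(1 − rho_f/5502)
Solving for rho_f: rho_f = 5502·(1 − 753.56/(93.84·9.81)) = 998.2 kg/m³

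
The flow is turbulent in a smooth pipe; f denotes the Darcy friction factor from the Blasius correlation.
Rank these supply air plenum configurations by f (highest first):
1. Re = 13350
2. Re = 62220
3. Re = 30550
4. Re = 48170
Case 1: f = 0.0294
Case 2: f = 0.02001
Case 3: f = 0.0239
Case 4: f = 0.02133
Ranking (highest first): 1, 3, 4, 2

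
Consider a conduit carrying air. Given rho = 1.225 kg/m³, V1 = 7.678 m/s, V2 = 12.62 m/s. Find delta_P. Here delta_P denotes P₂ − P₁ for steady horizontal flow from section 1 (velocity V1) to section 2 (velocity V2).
Formula: \Delta P = \frac{1}{2} \rho (V_1^2 - V_2^2)
delta_P = 0.5·1.225·(7.678² − 12.62²)/1000 = -0.06144 kPa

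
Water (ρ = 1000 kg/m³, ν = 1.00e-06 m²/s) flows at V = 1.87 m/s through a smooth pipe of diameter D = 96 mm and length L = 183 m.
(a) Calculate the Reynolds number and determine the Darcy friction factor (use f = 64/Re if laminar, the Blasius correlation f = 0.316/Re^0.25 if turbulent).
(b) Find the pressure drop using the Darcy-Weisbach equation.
(a) Re = V·D/ν = 1.87·0.096/1.00e-06 = 179520 → turbulent (Re > 4000); f = 0.316/Re^0.25 = 0.316/179520^0.25 = 0.015352 (Blasius is strictly valid for Re ≲ 1e5; used here as the smooth-pipe estimate the problem specifies)
(b) Darcy-Weisbach: ΔP = f·(L/D)·½ρV²/1000 = 0.015352·(183/0.096)·½·1000·1.87²/1000 = 51.17 kPa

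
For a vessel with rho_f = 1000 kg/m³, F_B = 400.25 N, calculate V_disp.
Formula: F_B = \rho_f g V_{disp}
Substituting knowns: 400.25 = 1000·9.81·V_disp
Solving for V_disp: V_disp = 400.25/(1000·9.81) = 0.0408 m³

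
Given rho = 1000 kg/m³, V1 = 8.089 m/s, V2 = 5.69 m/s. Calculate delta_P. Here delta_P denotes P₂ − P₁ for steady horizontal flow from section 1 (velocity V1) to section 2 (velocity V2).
Formula: \Delta P = \frac{1}{2} \rho (V_1^2 - V_2^2)
delta_P = 0.5·1000·(8.089² − 5.69²)/1000 = 16.53 kPa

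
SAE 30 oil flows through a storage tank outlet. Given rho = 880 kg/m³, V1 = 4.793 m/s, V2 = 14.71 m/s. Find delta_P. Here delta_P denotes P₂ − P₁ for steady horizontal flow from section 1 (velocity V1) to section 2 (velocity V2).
Formula: \Delta P = \frac{1}{2} \rho (V_1^2 - V_2^2)
delta_P = 0.5·880·(4.793² − 14.71²)/1000 = -85.1 kPa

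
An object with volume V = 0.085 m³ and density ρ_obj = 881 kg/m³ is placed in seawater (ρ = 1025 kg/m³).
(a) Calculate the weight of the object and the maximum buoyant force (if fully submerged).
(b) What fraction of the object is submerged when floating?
(a) W=rho_obj*g*V=881*9.81*0.085=734.6 N; F_B(max)=rho*g*V=1025*9.81*0.085=854.7 N
(b) Floating fraction=rho_obj/rho=881/1025=0.860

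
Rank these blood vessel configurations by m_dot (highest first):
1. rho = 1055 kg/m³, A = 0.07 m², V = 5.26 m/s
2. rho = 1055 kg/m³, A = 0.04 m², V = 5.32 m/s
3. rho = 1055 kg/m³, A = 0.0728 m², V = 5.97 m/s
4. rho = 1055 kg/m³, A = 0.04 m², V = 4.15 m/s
Case 1: m_dot = 388.5 kg/s
Case 2: m_dot = 224.5 kg/s
Case 3: m_dot = 458.5 kg/s
Case 4: m_dot = 175.1 kg/s
Ranking (highest first): 3, 1, 2, 4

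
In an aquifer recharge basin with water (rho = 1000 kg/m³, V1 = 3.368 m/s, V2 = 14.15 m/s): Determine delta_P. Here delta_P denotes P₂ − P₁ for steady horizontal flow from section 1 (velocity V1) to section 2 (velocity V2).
Formula: \Delta P = \frac{1}{2} \rho (V_1^2 - V_2^2)
delta_P = 0.5·1000·(3.368² − 14.15²)/1000 = -94.44 kPa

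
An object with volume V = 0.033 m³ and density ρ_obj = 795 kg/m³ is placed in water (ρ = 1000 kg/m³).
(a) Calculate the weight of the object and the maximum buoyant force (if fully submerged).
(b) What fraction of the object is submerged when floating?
(a) W=rho_obj*g*V=795*9.81*0.033=257.4 N; F_B(max)=rho*g*V=1000*9.81*0.033=323.7 N
(b) Floating fraction=rho_obj/rho=795/1000=0.795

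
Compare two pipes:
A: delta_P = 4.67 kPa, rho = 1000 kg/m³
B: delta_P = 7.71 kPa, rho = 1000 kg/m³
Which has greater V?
V(A) = 3.056 m/s, V(B) = 3.927 m/s. Answer: B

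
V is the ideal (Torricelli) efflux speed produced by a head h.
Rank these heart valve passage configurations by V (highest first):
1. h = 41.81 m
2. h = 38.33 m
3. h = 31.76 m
Case 1: V = 28.64 m/s
Case 2: V = 27.42 m/s
Case 3: V = 24.96 m/s
Ranking (highest first): 1, 2, 3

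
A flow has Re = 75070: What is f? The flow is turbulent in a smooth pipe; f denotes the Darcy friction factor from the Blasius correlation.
Formula: f = \frac{0.316}{Re^{0.25}}
f = 0.316/75070^0.25 = 0.01909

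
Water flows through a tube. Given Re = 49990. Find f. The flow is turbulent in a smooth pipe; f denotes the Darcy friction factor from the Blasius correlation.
Formula: f = \frac{0.316}{Re^{0.25}}
f = 0.316/49990^0.25 = 0.02113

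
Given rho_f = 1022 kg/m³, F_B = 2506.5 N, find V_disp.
Formula: F_B = \rho_f g V_{disp}
Substituting knowns: 2506.5 = 1022·9.81·V_disp
Solving for V_disp: V_disp = 2506.5/(1022·9.81) = 0.25 m³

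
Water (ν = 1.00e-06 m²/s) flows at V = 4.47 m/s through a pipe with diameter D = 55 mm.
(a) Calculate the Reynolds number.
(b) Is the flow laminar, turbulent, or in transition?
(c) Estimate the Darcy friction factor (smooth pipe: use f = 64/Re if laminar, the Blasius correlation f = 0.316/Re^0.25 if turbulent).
(a) Re = V·D/ν = 4.47·0.055/1.00e-06 = 245850
(b) Flow regime: turbulent (Re > 4000)
(c) Friction factor: f = 0.316/Re^0.25 = 0.316/245850^0.25 = 0.01419 (Blasius is strictly valid for Re ≲ 1e5; used here as the smooth-pipe estimate the problem specifies)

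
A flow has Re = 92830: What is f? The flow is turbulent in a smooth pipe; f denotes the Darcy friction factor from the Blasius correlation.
Formula: f = \frac{0.316}{Re^{0.25}}
f = 0.316/92830^0.25 = 0.0181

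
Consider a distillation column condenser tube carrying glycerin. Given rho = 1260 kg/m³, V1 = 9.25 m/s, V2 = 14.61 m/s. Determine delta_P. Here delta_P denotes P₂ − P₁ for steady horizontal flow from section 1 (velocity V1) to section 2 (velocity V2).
Formula: \Delta P = \frac{1}{2} \rho (V_1^2 - V_2^2)
delta_P = 0.5·1260·(9.25² − 14.61²)/1000 = -80.57 kPa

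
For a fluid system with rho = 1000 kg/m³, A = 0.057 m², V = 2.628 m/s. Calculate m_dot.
Formula: \dot{m} = \rho A V
m_dot = 1000·0.057·2.628 = 149.8 kg/s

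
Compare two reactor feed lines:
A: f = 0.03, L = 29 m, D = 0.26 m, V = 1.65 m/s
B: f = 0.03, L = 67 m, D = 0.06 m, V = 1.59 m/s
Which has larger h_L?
h_L(A) = 0.4643 m, h_L(B) = 4.317 m. Answer: B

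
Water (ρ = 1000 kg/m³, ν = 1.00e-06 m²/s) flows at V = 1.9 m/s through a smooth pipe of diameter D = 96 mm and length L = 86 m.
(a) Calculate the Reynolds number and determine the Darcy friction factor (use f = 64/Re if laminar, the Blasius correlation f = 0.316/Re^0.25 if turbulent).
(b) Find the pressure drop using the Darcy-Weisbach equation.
(a) Re = V·D/ν = 1.9·0.096/1.00e-06 = 182400 → turbulent (Re > 4000); f = 0.316/Re^0.25 = 0.316/182400^0.25 = 0.015291 (Blasius is strictly valid for Re ≲ 1e5; used here as the smooth-pipe estimate the problem specifies)
(b) Darcy-Weisbach: ΔP = f·(L/D)·½ρV²/1000 = 0.015291·(86/0.096)·½·1000·1.9²/1000 = 24.73 kPa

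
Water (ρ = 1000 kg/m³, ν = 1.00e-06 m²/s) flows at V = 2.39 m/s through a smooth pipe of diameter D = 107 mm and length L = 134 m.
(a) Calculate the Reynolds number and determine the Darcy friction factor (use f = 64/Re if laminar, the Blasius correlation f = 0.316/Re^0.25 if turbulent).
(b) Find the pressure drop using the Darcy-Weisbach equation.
(a) Re = V·D/ν = 2.39·0.107/1.00e-06 = 255730 → turbulent (Re > 4000); f = 0.316/Re^0.25 = 0.316/255730^0.25 = 0.014052 (Blasius is strictly valid for Re ≲ 1e5; used here as the smooth-pipe estimate the problem specifies)
(b) Darcy-Weisbach: ΔP = f·(L/D)·½ρV²/1000 = 0.014052·(134/0.107)·½·1000·2.39²/1000 = 50.26 kPa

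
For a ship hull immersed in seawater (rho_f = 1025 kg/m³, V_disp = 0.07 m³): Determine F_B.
Formula: F_B = \rho_f g V_{disp}
F_B = 1025·9.81·0.07 = 703.9 N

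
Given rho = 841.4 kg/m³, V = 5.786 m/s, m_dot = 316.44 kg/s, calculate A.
Formula: \dot{m} = \rho A V
Substituting knowns: 316.44 = 841.4·A·5.786
Solving for A: A = 316.44/(841.4·5.786) = 0.065 m²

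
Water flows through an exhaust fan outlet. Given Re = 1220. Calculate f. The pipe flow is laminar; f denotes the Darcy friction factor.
Formula: f = \frac{64}{Re}
f = 64/1220 = 0.05246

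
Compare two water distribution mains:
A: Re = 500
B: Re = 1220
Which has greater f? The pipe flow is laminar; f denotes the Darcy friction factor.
f(A) = 0.128, f(B) = 0.05246. Answer: A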